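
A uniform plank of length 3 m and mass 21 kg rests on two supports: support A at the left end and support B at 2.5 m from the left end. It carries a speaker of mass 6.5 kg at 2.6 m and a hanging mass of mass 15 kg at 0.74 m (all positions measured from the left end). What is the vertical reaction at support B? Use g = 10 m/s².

About support A:
Beam weight: 21 × 10 = 210 N down at 1.5 m → arm 1.5 m, τ = 210 × 1.5 = 315 N·m clockwise.
Speaker: 6.5 × 10 = 65 N down at 2.6 m → arm 2.6 m, τ = 65 × 2.6 = 169 N·m clockwise.
Hanging mass: 15 × 10 = 150 N down at 0.74 m → arm 0.74 m, τ = 150 × 0.74 = 111 N·m clockwise.
Net load moment about support A = 595 N·m clockwise.
Reaction R at support B is upward at 2.5 m, arm 2.5 m → moment R × 2.5 counterclockwise.
Balancing moments: R × 2.5 = 595, giving R = 238 N.

R_B ≈ 238 N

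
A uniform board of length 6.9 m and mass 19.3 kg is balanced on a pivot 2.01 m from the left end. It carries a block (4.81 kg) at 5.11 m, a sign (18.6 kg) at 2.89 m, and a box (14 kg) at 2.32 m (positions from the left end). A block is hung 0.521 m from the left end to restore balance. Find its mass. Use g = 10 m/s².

Taking torques about the pivot (at 2.01 m from the left end):
Beam weight: 19.3 × 10 = 193 N down at 3.45 m → arm 1.44 m, τ = 193 × 1.44 = 277.9 N·m clockwise.
Block: 4.81 × 10 = 48.1 N down at 5.11 m → arm 3.1 m, τ = 48.1 × 3.1 = 149.1 N·m clockwise.
Sign: 18.6 × 10 = 186 N down at 2.89 m → arm 0.88 m, τ = 186 × 0.88 = 163.7 N·m clockwise.
Box: 14 × 10 = 140 N down at 2.32 m → arm 0.31 m, τ = 140 × 0.31 = 43.4 N·m clockwise.
Net moment of known loads = 634.1 N·m clockwise.
An unknown mass m at 0.521 m has arm 1.489 m; its moment is m·g·1.489 counterclockwise.
Setting net torque to zero: m × 10 × 1.489 = 634.1 → m = 634.1 / (10 × 1.489) = 42.6 kg.

m ≈ 42.6 kg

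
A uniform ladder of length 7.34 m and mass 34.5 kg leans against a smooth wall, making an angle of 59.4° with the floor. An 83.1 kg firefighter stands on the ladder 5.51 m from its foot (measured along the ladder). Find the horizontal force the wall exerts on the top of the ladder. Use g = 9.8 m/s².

N_wall ≈ 462 N

Taking torques about the foot of the ladder:
Ladder weight 34.5×9.8 = 338.1 N acts at 3.67 m along the ladder; its horizontal arm is 3.67·cos59.4° = 1.868 m → τ = 631.6 N·m clockwise.
Firefighter: 83.1×9.8 = 814.4 N at 5.51 m → arm 2.805 m → τ = 2284 N·m clockwise.
Wall normal N acts horizontally at the top; its moment arm is the height L sinθ = 7.34·sin59.4° = 6.318 m, counterclockwise.
For rotational equilibrium, N × 6.318 = 2916, so N = 462 N.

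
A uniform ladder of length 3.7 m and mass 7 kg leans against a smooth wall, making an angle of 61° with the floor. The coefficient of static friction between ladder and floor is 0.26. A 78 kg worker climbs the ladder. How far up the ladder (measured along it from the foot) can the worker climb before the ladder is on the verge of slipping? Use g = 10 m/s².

d ≈ 1.73 m

Sum moments about the foot of the ladder (the floor normal and friction both act there and drop out).
Ladder weight 7×10 = 70 N acts at 1.85 m along the ladder; its horizontal arm is 1.85·cos61° = 0.8969 m → τ = 62.78 N·m clockwise.
Worker weight 78×10 = 780 N at distance d → arm d·cos61° → τ = 780·d·0.4848 clockwise.
Wall normal N at the top has arm L sinθ = 3.236 m counterclockwise, so Στ = 0 gives N·3.236 = 62.78 + 378.1·d.
ΣFy = 0 ⇒ N_floor = 850 N, so the maximum friction is μ_s·N_floor = 0.26×850 = 221 N. ΣFx = 0 ⇒ N_wall = f, so at the slipping point N = 221 N.
Substituting: 221×3.236 = 62.78 + 378.1·d ⇒ d = (715.2 − 62.78) / 378.1 = 1.73 m.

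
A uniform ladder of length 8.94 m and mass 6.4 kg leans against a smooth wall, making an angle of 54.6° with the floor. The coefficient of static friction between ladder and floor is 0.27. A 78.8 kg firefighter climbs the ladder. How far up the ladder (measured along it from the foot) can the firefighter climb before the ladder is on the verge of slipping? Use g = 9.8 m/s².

d ≈ 3.31 m

Choose the foot of the ladder as the axis so the floor normal and friction both act there and drop out.
Ladder weight 6.4×9.8 = 62.72 N acts at 4.47 m along the ladder; its horizontal arm is 4.47·cos54.6° = 2.589 m → τ = 162.4 N·m clockwise.
Firefighter weight 78.8×9.8 = 772.2 N at distance d → arm d·cos54.6° → τ = 772.2·d·0.5793 clockwise.
Wall normal N at the top has arm L sinθ = 7.287 m counterclockwise, so Στ = 0 gives N·7.287 = 162.4 + 447.3·d.
ΣFy = 0 ⇒ N_floor = 834.9 N, so the maximum friction is μ_s·N_floor = 0.27×834.9 = 225.4 N. ΣFx = 0 ⇒ N_wall = f, so at the slipping point N = 225.4 N.
Substituting: 225.4×7.287 = 162.4 + 447.3·d ⇒ d = (1642 − 162.4) / 447.3 = 3.31 m.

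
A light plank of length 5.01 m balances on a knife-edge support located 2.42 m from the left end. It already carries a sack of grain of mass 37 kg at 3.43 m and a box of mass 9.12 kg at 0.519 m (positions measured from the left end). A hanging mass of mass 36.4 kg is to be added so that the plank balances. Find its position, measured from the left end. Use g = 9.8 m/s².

Take moments about the knife-edge support (at 2.42 m from the left end).
Sack of grain: 37 × 9.8 = 362.6 N down at 3.43 m → arm 1.01 m, τ = 362.6 × 1.01 = 366.2 N·m clockwise.
Box: 9.12 × 9.8 = 89.38 N down at 0.519 m → arm 1.901 m, τ = 89.38 × 1.901 = 169.9 N·m counterclockwise.
Net moment of existing loads = 196.3 N·m clockwise.
The hanging mass weighs 36.4 × 9.8 = 356.7 N and must supply an equal counterclockwise moment, so its lever arm about the knife-edge support is 196.3 / 356.7 = 0.55 m.
That puts it at 2.42 − 0.55 = 1.87 m from the left end.

x ≈ 1.87 m from the left end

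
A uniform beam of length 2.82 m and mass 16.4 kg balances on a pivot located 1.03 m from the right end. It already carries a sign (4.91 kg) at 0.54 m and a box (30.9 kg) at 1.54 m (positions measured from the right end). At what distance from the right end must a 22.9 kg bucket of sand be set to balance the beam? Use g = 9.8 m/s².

Take moments about the pivot (at 1.03 m from the right end).
Beam weight: 16.4 × 9.8 = 160.7 N down at 1.41 m → arm 0.38 m, τ = 160.7 × 0.38 = 61.07 N·m counterclockwise.
Sign: 4.91 × 9.8 = 48.12 N down at 0.54 m → arm 0.49 m, τ = 48.12 × 0.49 = 23.58 N·m clockwise.
Box: 30.9 × 9.8 = 302.8 N down at 1.54 m → arm 0.51 m, τ = 302.8 × 0.51 = 154.4 N·m counterclockwise.
Net moment of existing loads = 191.9 N·m counterclockwise.
The bucket of sand weighs 22.9 × 9.8 = 224.4 N and must supply an equal clockwise moment, so its lever arm about the pivot is 191.9 / 224.4 = 0.855 m.
That puts it at 1.03 − 0.855 = 0.175 m from the right end.

x ≈ 0.175 m from the right end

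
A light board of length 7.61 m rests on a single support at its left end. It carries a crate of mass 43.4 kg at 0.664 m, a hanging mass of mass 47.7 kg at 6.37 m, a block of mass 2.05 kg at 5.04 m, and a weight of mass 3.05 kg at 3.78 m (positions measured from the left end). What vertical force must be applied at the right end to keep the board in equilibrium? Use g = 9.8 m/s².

Taking torques about the left end:
Crate: 43.4 × 9.8 = 425.3 N down at 0.664 m → arm 0.664 m, τ = 425.3 × 0.664 = 282.4 N·m clockwise.
Hanging mass: 47.7 × 9.8 = 467.5 N down at 6.37 m → arm 6.37 m, τ = 467.5 × 6.37 = 2978 N·m clockwise.
Block: 2.05 × 9.8 = 20.09 N down at 5.04 m → arm 5.04 m, τ = 20.09 × 5.04 = 101.3 N·m clockwise.
Weight: 3.05 × 9.8 = 29.89 N down at 3.78 m → arm 3.78 m, τ = 29.89 × 3.78 = 113 N·m clockwise.
Net moment of the loads = 3475 N·m clockwise.
The upward force F acts at the right end, arm 7.61 m, giving F × 7.61 counterclockwise.
For rotational equilibrium, F × 7.61 = 3475, so F = 3475 / 7.61 = 457 N.

F ≈ 457 N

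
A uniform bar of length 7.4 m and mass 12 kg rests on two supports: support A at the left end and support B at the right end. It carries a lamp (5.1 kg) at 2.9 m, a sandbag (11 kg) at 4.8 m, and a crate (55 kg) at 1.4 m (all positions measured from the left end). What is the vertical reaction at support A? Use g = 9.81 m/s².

R_A ≈ 565 N

Choose support B as the axis so its reaction then has zero moment arm.
Beam weight: 12 × 9.81 = 117.7 N down at 3.7 m → arm 3.7 m, τ = 117.7 × 3.7 = 435.5 N·m counterclockwise.
Lamp: 5.1 × 9.81 = 50.03 N down at 2.9 m → arm 4.5 m, τ = 50.03 × 4.5 = 225.1 N·m counterclockwise.
Sandbag: 11 × 9.81 = 107.9 N down at 4.8 m → arm 2.6 m, τ = 107.9 × 2.6 = 280.5 N·m counterclockwise.
Crate: 55 × 9.81 = 539.6 N down at 1.4 m → arm 6 m, τ = 539.6 × 6 = 3238 N·m counterclockwise.
Net load moment about support B = 4179 N·m counterclockwise.
Reaction R at support A is upward at 0 m, arm 7.4 m → moment R × 7.4 clockwise.
Στ = 0 ⇒ R × 7.4 = 4179 ⇒ R = 565 N.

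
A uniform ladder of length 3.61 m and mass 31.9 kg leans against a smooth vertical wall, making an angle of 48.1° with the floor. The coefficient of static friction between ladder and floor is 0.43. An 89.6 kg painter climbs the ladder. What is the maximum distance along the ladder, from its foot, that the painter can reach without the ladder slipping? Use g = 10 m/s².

d ≈ 1.7 m

Take moments about the foot of the ladder.
Ladder weight 31.9×10 = 319 N acts at 1.805 m along the ladder; its horizontal arm is 1.805·cos48.1° = 1.205 m → τ = 384.4 N·m clockwise.
Painter weight 89.6×10 = 896 N at distance d → arm d·cos48.1° → τ = 896·d·0.6678 clockwise.
Wall normal N at the top has arm L sinθ = 2.687 m counterclockwise, so Στ = 0 gives N·2.687 = 384.4 + 598.3·d.
ΣFy = 0 ⇒ N_floor = 1215 N, so the maximum friction is μ_s·N_floor = 0.43×1215 = 522.5 N. ΣFx = 0 ⇒ N_wall = f, so at the slipping point N = 522.5 N.
Substituting: 522.5×2.687 = 384.4 + 598.3·d ⇒ d = (1404 − 384.4) / 598.3 = 1.7 m.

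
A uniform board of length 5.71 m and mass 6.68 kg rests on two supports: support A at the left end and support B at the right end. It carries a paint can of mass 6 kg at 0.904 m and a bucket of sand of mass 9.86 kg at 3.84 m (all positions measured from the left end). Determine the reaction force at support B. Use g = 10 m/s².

About support A:
Beam weight: 6.68 × 10 = 66.8 N down at 2.855 m → arm 2.855 m, τ = 66.8 × 2.855 = 190.7 N·m clockwise.
Paint can: 6 × 10 = 60 N down at 0.904 m → arm 0.904 m, τ = 60 × 0.904 = 54.24 N·m clockwise.
Bucket of sand: 9.86 × 10 = 98.6 N down at 3.84 m → arm 3.84 m, τ = 98.6 × 3.84 = 378.6 N·m clockwise.
Net load moment about support A = 623.5 N·m clockwise.
Reaction R at support B is upward at 5.71 m, arm 5.71 m → moment R × 5.71 counterclockwise.
Setting net torque to zero: R × 5.71 = 623.5 → R = 109 N.

R_B ≈ 109 N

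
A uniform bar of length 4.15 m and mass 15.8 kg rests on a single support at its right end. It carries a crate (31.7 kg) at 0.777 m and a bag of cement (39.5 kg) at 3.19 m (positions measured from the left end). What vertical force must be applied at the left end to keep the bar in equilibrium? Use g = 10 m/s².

F ≈ 428 N

About the right end:
Beam weight: 15.8 × 10 = 158 N down at 2.075 m → arm 2.075 m, τ = 158 × 2.075 = 327.9 N·m counterclockwise.
Crate: 31.7 × 10 = 317 N down at 0.777 m → arm 3.373 m, τ = 317 × 3.373 = 1069 N·m counterclockwise.
Bag of cement: 39.5 × 10 = 395 N down at 3.19 m → arm 0.96 m, τ = 395 × 0.96 = 379.2 N·m counterclockwise.
Net moment of the loads = 1776 N·m counterclockwise.
The upward force F acts at the left end, arm 4.15 m, giving F × 4.15 clockwise.
Balancing moments: F × 4.15 = 1776, giving F = 1776 / 4.15 = 428 N.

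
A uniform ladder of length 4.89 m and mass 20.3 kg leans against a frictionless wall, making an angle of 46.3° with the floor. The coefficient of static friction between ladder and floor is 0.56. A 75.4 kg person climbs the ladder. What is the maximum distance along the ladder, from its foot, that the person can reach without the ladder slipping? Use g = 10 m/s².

d ≈ 2.98 m

About the foot of the ladder:
Ladder weight 20.3×10 = 203 N acts at 2.445 m along the ladder; its horizontal arm is 2.445·cos46.3° = 1.689 m → τ = 342.9 N·m clockwise.
Person weight 75.4×10 = 754 N at distance d → arm d·cos46.3° → τ = 754·d·0.6909 clockwise.
Wall normal N at the top has arm L sinθ = 3.535 m counterclockwise, so Στ = 0 gives N·3.535 = 342.9 + 520.9·d.
ΣFy = 0 ⇒ N_floor = 957 N, so the maximum friction is μ_s·N_floor = 0.56×957 = 535.9 N. ΣFx = 0 ⇒ N_wall = f, so at the slipping point N = 535.9 N.
Substituting: 535.9×3.535 = 342.9 + 520.9·d ⇒ d = (1894 − 342.9) / 520.9 = 2.98 m.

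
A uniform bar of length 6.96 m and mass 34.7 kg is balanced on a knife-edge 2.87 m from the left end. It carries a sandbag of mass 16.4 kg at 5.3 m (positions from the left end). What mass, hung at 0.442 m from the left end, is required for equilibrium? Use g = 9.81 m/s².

m ≈ 25.1 kg

Take moments about the knife-edge (at 2.87 m from the left end).
Beam weight: 34.7 × 9.81 = 340.4 N down at 3.48 m → arm 0.61 m, τ = 340.4 × 0.61 = 207.6 N·m clockwise.
Sandbag: 16.4 × 9.81 = 160.9 N down at 5.3 m → arm 2.43 m, τ = 160.9 × 2.43 = 391 N·m clockwise.
Net moment of known loads = 598.6 N·m clockwise.
An unknown mass m at 0.442 m has arm 2.428 m; its moment is m·g·2.428 counterclockwise.
For rotational equilibrium, m × 9.81 × 2.428 = 598.6, so m = 598.6 / (9.81 × 2.428) = 25.1 kg.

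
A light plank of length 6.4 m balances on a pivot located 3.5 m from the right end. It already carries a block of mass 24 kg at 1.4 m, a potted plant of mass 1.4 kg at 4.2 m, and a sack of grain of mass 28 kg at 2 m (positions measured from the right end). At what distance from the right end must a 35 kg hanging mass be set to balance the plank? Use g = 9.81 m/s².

x ≈ 6.11 m from the right end

Choose the pivot (at 3.5 m from the right end) as the axis so the support reaction has zero arm there.
Block: 24 × 9.81 = 235.4 N down at 1.4 m → arm 2.1 m, τ = 235.4 × 2.1 = 494.3 N·m clockwise.
Potted plant: 1.4 × 9.81 = 13.73 N down at 4.2 m → arm 0.7 m, τ = 13.73 × 0.7 = 9.611 N·m counterclockwise.
Sack of grain: 28 × 9.81 = 274.7 N down at 2 m → arm 1.5 m, τ = 274.7 × 1.5 = 412 N·m clockwise.
Net moment of existing loads = 896.7 N·m clockwise.
The hanging mass weighs 35 × 9.81 = 343.4 N and must supply an equal counterclockwise moment, so its lever arm about the pivot is 896.7 / 343.4 = 2.61 m.
That puts it at 3.5 + 2.61 = 6.11 m from the right end.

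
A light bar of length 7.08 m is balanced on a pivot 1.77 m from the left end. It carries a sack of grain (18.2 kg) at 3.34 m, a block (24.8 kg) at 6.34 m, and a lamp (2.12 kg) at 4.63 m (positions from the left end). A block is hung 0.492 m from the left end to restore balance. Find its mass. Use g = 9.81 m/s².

m ≈ 116 kg

Choose the pivot (at 1.77 m from the left end) as the axis so the support reaction has zero arm there.
Sack of grain: 18.2 × 9.81 = 178.5 N down at 3.34 m → arm 1.57 m, τ = 178.5 × 1.57 = 280.2 N·m clockwise.
Block: 24.8 × 9.81 = 243.3 N down at 6.34 m → arm 4.57 m, τ = 243.3 × 4.57 = 1112 N·m clockwise.
Lamp: 2.12 × 9.81 = 20.8 N down at 4.63 m → arm 2.86 m, τ = 20.8 × 2.86 = 59.49 N·m clockwise.
Net moment of known loads = 1452 N·m clockwise.
An unknown mass m at 0.492 m has arm 1.278 m; its moment is m·g·1.278 counterclockwise.
Balancing moments: m × 9.81 × 1.278 = 1452, giving m = 1452 / (9.81 × 1.278) = 116 kg.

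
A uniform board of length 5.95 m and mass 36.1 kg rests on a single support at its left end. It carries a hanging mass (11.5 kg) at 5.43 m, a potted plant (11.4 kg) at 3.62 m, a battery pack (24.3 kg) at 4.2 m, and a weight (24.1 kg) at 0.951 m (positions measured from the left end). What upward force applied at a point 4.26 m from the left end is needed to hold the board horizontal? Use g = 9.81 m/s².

F ≈ 774 N

About the left end:
Beam weight: 36.1 × 9.81 = 354.1 N down at 2.975 m → arm 2.975 m, τ = 354.1 × 2.975 = 1053 N·m clockwise.
Hanging mass: 11.5 × 9.81 = 112.8 N down at 5.43 m → arm 5.43 m, τ = 112.8 × 5.43 = 612.5 N·m clockwise.
Potted plant: 11.4 × 9.81 = 111.8 N down at 3.62 m → arm 3.62 m, τ = 111.8 × 3.62 = 404.7 N·m clockwise.
Battery pack: 24.3 × 9.81 = 238.4 N down at 4.2 m → arm 4.2 m, τ = 238.4 × 4.2 = 1001 N·m clockwise.
Weight: 24.1 × 9.81 = 236.4 N down at 0.951 m → arm 0.951 m, τ = 236.4 × 0.951 = 224.8 N·m clockwise.
Net moment of the loads = 3296 N·m clockwise.
The upward force F acts at a point 4.26 m from the left end, arm 4.26 m, giving F × 4.26 counterclockwise.
Setting net torque to zero: F × 4.26 = 3296 → F = 3296 / 4.26 = 774 N.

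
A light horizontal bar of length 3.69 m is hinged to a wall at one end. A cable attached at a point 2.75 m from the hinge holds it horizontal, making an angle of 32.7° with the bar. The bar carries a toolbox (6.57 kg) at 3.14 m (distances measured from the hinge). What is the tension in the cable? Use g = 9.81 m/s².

T ≈ 136 N

Take moments about the hinge.
Toolbox: 6.57 × 9.81 = 64.45 N down at 3.14 m → arm 3.14 m, τ = 64.45 × 3.14 = 202.4 N·m clockwise.
Total clockwise load moment = 202.4 N·m.
The cable tension T acts at 2.75 m; only its component perpendicular to the bar, T sinθ, produces torque. sin 32.7° = 0.5402.
Setting net torque to zero: T × 2.75 × 0.5402 = 202.4 → T = 202.4 / 1.486 = 136 N.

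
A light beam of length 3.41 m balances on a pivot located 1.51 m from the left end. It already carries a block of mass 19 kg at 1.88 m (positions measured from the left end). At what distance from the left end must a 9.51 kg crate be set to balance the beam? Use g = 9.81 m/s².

About the pivot (at 1.51 m from the left end):
Block: 19 × 9.81 = 186.4 N down at 1.88 m → arm 0.37 m, τ = 186.4 × 0.37 = 68.97 N·m clockwise.
Net moment of existing loads = 68.97 N·m clockwise.
The crate weighs 9.51 × 9.81 = 93.29 N and must supply an equal counterclockwise moment, so its lever arm about the pivot is 68.97 / 93.29 = 0.739 m.
That puts it at 1.51 − 0.739 = 0.771 m from the left end.

x ≈ 0.771 m from the left end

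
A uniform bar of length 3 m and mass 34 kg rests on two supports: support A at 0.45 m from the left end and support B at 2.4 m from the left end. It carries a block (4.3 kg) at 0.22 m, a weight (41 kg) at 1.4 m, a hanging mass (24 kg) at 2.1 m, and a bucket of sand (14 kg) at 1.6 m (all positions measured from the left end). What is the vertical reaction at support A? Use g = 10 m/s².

About support B:
Beam weight: 34 × 10 = 340 N down at 1.5 m → arm 0.9 m, τ = 340 × 0.9 = 306 N·m counterclockwise.
Block: 4.3 × 10 = 43 N down at 0.22 m → arm 2.18 m, τ = 43 × 2.18 = 93.74 N·m counterclockwise.
Weight: 41 × 10 = 410 N down at 1.4 m → arm 1 m, τ = 410 × 1 = 410 N·m counterclockwise.
Hanging mass: 24 × 10 = 240 N down at 2.1 m → arm 0.3 m, τ = 240 × 0.3 = 72 N·m counterclockwise.
Bucket of sand: 14 × 10 = 140 N down at 1.6 m → arm 0.8 m, τ = 140 × 0.8 = 112 N·m counterclockwise.
Net load moment about support B = 993.7 N·m counterclockwise.
Reaction R at support A is upward at 0.45 m, arm 1.95 m → moment R × 1.95 clockwise.
Balancing moments: R × 1.95 = 993.7, giving R = 510 N.

R_A ≈ 510 N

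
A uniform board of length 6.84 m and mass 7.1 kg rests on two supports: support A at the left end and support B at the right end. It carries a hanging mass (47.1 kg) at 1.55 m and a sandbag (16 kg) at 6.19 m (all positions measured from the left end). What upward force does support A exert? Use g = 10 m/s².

R_A ≈ 415 N

Choose support B as the axis so its reaction then has zero moment arm.
Beam weight: 7.1 × 10 = 71 N down at 3.42 m → arm 3.42 m, τ = 71 × 3.42 = 242.8 N·m counterclockwise.
Hanging mass: 47.1 × 10 = 471 N down at 1.55 m → arm 5.29 m, τ = 471 × 5.29 = 2492 N·m counterclockwise.
Sandbag: 16 × 10 = 160 N down at 6.19 m → arm 0.65 m, τ = 160 × 0.65 = 104 N·m counterclockwise.
Net load moment about support B = 2839 N·m counterclockwise.
Reaction R at support A is upward at 0 m, arm 6.84 m → moment R × 6.84 clockwise.
For rotational equilibrium, R × 6.84 = 2839, so R = 415 N.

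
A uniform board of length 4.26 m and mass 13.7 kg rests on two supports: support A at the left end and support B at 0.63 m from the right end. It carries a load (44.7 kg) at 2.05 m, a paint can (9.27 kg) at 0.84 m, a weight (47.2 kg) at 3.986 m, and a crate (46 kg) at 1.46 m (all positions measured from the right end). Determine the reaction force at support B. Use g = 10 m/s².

R_B ≈ 830 N

Take moments about support A.
Beam weight: 13.7 × 10 = 137 N down at 2.13 m → arm 2.13 m, τ = 137 × 2.13 = 291.8 N·m clockwise.
Load: 44.7 × 10 = 447 N down at 2.05 m → arm 2.21 m, τ = 447 × 2.21 = 987.9 N·m clockwise.
Paint can: 9.27 × 10 = 92.7 N down at 0.84 m → arm 3.42 m, τ = 92.7 × 3.42 = 317 N·m clockwise.
Weight: 47.2 × 10 = 472 N down at 3.986 m → arm 0.274 m, τ = 472 × 0.274 = 129.3 N·m clockwise.
Crate: 46 × 10 = 460 N down at 1.46 m → arm 2.8 m, τ = 460 × 2.8 = 1288 N·m clockwise.
Net load moment about support A = 3014 N·m clockwise.
Reaction R at support B is upward at 0.63 m, arm 3.63 m → moment R × 3.63 counterclockwise.
Balancing moments: R × 3.63 = 3014, giving R = 830 N.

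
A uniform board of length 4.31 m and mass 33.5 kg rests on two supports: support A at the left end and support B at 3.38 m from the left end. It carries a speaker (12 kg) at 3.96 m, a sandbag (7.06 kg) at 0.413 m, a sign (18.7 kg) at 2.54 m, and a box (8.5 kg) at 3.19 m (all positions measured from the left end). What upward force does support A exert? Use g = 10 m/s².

R_A ≈ 214 N

Choose support B as the axis so its reaction then has zero moment arm.
Beam weight: 33.5 × 10 = 335 N down at 2.155 m → arm 1.225 m, τ = 335 × 1.225 = 410.4 N·m counterclockwise.
Speaker: 12 × 10 = 120 N down at 3.96 m → arm 0.58 m, τ = 120 × 0.58 = 69.6 N·m clockwise.
Sandbag: 7.06 × 10 = 70.6 N down at 0.413 m → arm 2.967 m, τ = 70.6 × 2.967 = 209.5 N·m counterclockwise.
Sign: 18.7 × 10 = 187 N down at 2.54 m → arm 0.84 m, τ = 187 × 0.84 = 157.1 N·m counterclockwise.
Box: 8.5 × 10 = 85 N down at 3.19 m → arm 0.19 m, τ = 85 × 0.19 = 16.15 N·m counterclockwise.
Net load moment about support B = 723.5 N·m counterclockwise.
Reaction R at support A is upward at 0 m, arm 3.38 m → moment R × 3.38 clockwise.
Setting net torque to zero: R × 3.38 = 723.5 → R = 214 N.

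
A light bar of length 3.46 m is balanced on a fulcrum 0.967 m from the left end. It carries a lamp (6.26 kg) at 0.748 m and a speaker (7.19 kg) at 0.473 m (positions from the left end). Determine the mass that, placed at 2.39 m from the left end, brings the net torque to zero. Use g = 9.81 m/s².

Sum moments about the fulcrum (at 0.967 m from the left end) (the support reaction has zero arm there).
Lamp: 6.26 × 9.81 = 61.41 N down at 0.748 m → arm 0.219 m, τ = 61.41 × 0.219 = 13.45 N·m counterclockwise.
Speaker: 7.19 × 9.81 = 70.53 N down at 0.473 m → arm 0.494 m, τ = 70.53 × 0.494 = 34.84 N·m counterclockwise.
Net moment of known loads = 48.29 N·m counterclockwise.
An unknown mass m at 2.39 m has arm 1.423 m; its moment is m·g·1.423 clockwise.
Στ = 0 ⇒ m × 9.81 × 1.423 = 48.29 ⇒ m = 48.29 / (9.81 × 1.423) = 3.46 kg.

m ≈ 3.46 kg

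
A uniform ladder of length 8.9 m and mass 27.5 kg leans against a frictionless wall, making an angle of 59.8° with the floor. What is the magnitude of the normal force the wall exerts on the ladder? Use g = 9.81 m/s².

Take moments about the foot of the ladder.
Ladder weight 27.5×9.81 = 269.8 N acts at 4.45 m along the ladder; its horizontal arm is 4.45·cos59.8° = 2.238 m → τ = 603.8 N·m clockwise.
Wall normal N acts horizontally at the top; its moment arm is the height L sinθ = 8.9·sin59.8° = 7.692 m, counterclockwise.
Στ = 0 ⇒ N × 7.692 = 603.8 ⇒ N = 78.5 N.

N_wall ≈ 78.5 N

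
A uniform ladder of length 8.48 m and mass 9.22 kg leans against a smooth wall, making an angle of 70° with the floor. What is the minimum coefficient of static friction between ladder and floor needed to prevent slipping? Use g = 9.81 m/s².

Choose the foot of the ladder as the axis so the floor normal and friction both act there and drop out.
Ladder weight 9.22×9.81 = 90.45 N acts at 4.24 m along the ladder; its horizontal arm is 4.24·cos70° = 1.45 m → τ = 131.2 N·m clockwise.
Wall normal N acts horizontally at the top; its moment arm is the height L sinθ = 8.48·sin70° = 7.969 m, counterclockwise.
Setting net torque to zero: N × 7.969 = 131.2 → N = 16.46 N.
ΣFx = 0 ⇒ f = N_wall = 16.46 N. ΣFy = 0 ⇒ N_floor = 90.45 N.
μ_min = f / N_floor = 16.46 / 90.45 = 0.182.

μ_min ≈ 0.182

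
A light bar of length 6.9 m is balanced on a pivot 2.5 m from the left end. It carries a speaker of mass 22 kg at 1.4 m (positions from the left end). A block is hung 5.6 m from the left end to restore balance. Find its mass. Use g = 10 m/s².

m ≈ 7.81 kg

Choose the pivot (at 2.5 m from the left end) as the axis so the support reaction has zero arm there.
Speaker: 22 × 10 = 220 N down at 1.4 m → arm 1.1 m, τ = 220 × 1.1 = 242 N·m counterclockwise.
Net moment of known loads = 242 N·m counterclockwise.
An unknown mass m at 5.6 m has arm 3.1 m; its moment is m·g·3.1 clockwise.
Στ = 0 ⇒ m × 10 × 3.1 = 242 ⇒ m = 242 / (10 × 3.1) = 7.81 kg.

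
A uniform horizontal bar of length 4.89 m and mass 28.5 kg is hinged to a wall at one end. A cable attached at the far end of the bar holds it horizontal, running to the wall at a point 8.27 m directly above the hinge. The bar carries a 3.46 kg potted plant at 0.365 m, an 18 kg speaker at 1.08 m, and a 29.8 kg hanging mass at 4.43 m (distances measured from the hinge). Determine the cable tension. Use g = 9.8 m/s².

Taking torques about the hinge:
Beam weight: 28.5 × 9.8 = 279.3 N down at 2.445 m → arm 2.445 m, τ = 279.3 × 2.445 = 682.9 N·m clockwise.
Potted plant: 3.46 × 9.8 = 33.91 N down at 0.365 m → arm 0.365 m, τ = 33.91 × 0.365 = 12.38 N·m clockwise.
Speaker: 18 × 9.8 = 176.4 N down at 1.08 m → arm 1.08 m, τ = 176.4 × 1.08 = 190.5 N·m clockwise.
Hanging mass: 29.8 × 9.8 = 292 N down at 4.43 m → arm 4.43 m, τ = 292 × 4.43 = 1294 N·m clockwise.
Total clockwise load moment = 2180 N·m.
The cable tension T acts at 4.89 m; only its component perpendicular to the bar, T sinθ, produces torque. sinθ = h/√(h²+d²) = 8.27/√(8.27²+4.89²) = 0.8608.
Στ = 0 ⇒ T × 4.89 × 0.8608 = 2180 ⇒ T = 2180 / 4.209 = 518 N.

T ≈ 518 N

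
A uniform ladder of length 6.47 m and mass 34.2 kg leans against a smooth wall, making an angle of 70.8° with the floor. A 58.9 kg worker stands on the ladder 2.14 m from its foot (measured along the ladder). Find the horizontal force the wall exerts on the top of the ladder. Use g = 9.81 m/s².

N_wall ≈ 125 N

Sum moments about the foot of the ladder (the floor normal and friction both act there and drop out).
Ladder weight 34.2×9.81 = 335.5 N acts at 3.235 m along the ladder; its horizontal arm is 3.235·cos70.8° = 1.064 m → τ = 357 N·m clockwise.
Worker: 58.9×9.81 = 577.8 N at 2.14 m → arm 0.7038 m → τ = 406.7 N·m clockwise.
Wall normal N acts horizontally at the top; its moment arm is the height L sinθ = 6.47·sin70.8° = 6.11 m, counterclockwise.
Στ = 0 ⇒ N × 6.11 = 763.7 ⇒ N = 125 N.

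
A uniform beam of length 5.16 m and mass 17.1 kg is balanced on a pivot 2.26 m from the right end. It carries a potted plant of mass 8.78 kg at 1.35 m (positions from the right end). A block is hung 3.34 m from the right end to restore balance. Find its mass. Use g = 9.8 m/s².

Taking torques about the pivot (at 2.26 m from the right end):
Beam weight: 17.1 × 9.8 = 167.6 N down at 2.58 m → arm 0.32 m, τ = 167.6 × 0.32 = 53.63 N·m counterclockwise.
Potted plant: 8.78 × 9.8 = 86.04 N down at 1.35 m → arm 0.91 m, τ = 86.04 × 0.91 = 78.3 N·m clockwise.
Net moment of known loads = 24.67 N·m clockwise.
An unknown mass m at 3.34 m has arm 1.08 m; its moment is m·g·1.08 counterclockwise.
Balancing moments: m × 9.8 × 1.08 = 24.67, giving m = 24.67 / (9.8 × 1.08) = 2.33 kg.

m ≈ 2.33 kg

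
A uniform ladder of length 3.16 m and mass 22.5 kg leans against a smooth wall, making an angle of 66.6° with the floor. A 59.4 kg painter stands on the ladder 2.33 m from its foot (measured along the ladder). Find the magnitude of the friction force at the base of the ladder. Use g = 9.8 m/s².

f ≈ 233 N

Taking torques about the foot of the ladder:
Ladder weight 22.5×9.8 = 220.5 N acts at 1.58 m along the ladder; its horizontal arm is 1.58·cos66.6° = 0.6275 m → τ = 138.4 N·m clockwise.
Painter: 59.4×9.8 = 582.1 N at 2.33 m → arm 0.9254 m → τ = 538.7 N·m clockwise.
Wall normal N acts horizontally at the top; its moment arm is the height L sinθ = 3.16·sin66.6° = 2.9 m, counterclockwise.
Στ = 0 ⇒ N × 2.9 = 677.1 ⇒ N = 233 N.
ΣFx = 0: friction at the foot balances the wall's push, so f = N_wall = 233 N.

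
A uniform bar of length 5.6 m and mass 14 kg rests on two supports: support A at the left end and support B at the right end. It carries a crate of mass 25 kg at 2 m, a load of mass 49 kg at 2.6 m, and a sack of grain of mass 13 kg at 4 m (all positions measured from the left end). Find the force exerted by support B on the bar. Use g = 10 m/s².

R_B ≈ 480 N

Take moments about support A.
Beam weight: 14 × 10 = 140 N down at 2.8 m → arm 2.8 m, τ = 140 × 2.8 = 392 N·m clockwise.
Crate: 25 × 10 = 250 N down at 2 m → arm 2 m, τ = 250 × 2 = 500 N·m clockwise.
Load: 49 × 10 = 490 N down at 2.6 m → arm 2.6 m, τ = 490 × 2.6 = 1274 N·m clockwise.
Sack of grain: 13 × 10 = 130 N down at 4 m → arm 4 m, τ = 130 × 4 = 520 N·m clockwise.
Net load moment about support A = 2686 N·m clockwise.
Reaction R at support B is upward at 5.6 m, arm 5.6 m → moment R × 5.6 counterclockwise.
For rotational equilibrium, R × 5.6 = 2686, so R = 480 N.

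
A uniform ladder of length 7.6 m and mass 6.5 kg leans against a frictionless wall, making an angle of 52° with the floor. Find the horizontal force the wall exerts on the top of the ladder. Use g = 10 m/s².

N_wall ≈ 25.4 N

Taking torques about the foot of the ladder:
Ladder weight 6.5×10 = 65 N acts at 3.8 m along the ladder; its horizontal arm is 3.8·cos52° = 2.34 m → τ = 152.1 N·m clockwise.
Wall normal N acts horizontally at the top; its moment arm is the height L sinθ = 7.6·sin52° = 5.989 m, counterclockwise.
For rotational equilibrium, N × 5.989 = 152.1, so N = 25.4 N.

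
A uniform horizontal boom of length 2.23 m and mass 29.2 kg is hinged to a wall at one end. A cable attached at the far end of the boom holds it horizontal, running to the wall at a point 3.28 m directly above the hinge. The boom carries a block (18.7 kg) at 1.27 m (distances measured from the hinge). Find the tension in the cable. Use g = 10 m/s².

T ≈ 305 N

Taking torques about the hinge:
Beam weight: 29.2 × 10 = 292 N down at 1.115 m → arm 1.115 m, τ = 292 × 1.115 = 325.6 N·m clockwise.
Block: 18.7 × 10 = 187 N down at 1.27 m → arm 1.27 m, τ = 187 × 1.27 = 237.5 N·m clockwise.
Total clockwise load moment = 563.1 N·m.
The cable tension T acts at 2.23 m; only its component perpendicular to the boom, T sinθ, produces torque. sinθ = h/√(h²+d²) = 3.28/√(3.28²+2.23²) = 0.827.
Balancing moments: T × 2.23 × 0.827 = 563.1, giving T = 563.1 / 1.844 = 305 N.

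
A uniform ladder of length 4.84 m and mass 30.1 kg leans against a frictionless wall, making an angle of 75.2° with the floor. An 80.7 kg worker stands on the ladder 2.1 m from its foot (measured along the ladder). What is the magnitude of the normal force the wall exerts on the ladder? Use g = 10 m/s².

N_wall ≈ 132 N

About the foot of the ladder:
Ladder weight 30.1×10 = 301 N acts at 2.42 m along the ladder; its horizontal arm is 2.42·cos75.2° = 0.6182 m → τ = 186.1 N·m clockwise.
Worker: 80.7×10 = 807 N at 2.1 m → arm 0.5364 m → τ = 432.9 N·m clockwise.
Wall normal N acts horizontally at the top; its moment arm is the height L sinθ = 4.84·sin75.2° = 4.679 m, counterclockwise.
Στ = 0 ⇒ N × 4.679 = 619 ⇒ N = 132 N.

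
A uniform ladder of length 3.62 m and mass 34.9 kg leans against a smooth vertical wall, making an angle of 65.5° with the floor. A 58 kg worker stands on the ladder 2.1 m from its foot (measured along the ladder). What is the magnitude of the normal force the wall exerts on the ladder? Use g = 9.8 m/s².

Taking torques about the foot of the ladder:
Ladder weight 34.9×9.8 = 342 N acts at 1.81 m along the ladder; its horizontal arm is 1.81·cos65.5° = 0.7506 m → τ = 256.7 N·m clockwise.
Worker: 58×9.8 = 568.4 N at 2.1 m → arm 0.8709 m → τ = 495 N·m clockwise.
Wall normal N acts horizontally at the top; its moment arm is the height L sinθ = 3.62·sin65.5° = 3.294 m, counterclockwise.
Balancing moments: N × 3.294 = 751.7, giving N = 228 N.

N_wall ≈ 228 N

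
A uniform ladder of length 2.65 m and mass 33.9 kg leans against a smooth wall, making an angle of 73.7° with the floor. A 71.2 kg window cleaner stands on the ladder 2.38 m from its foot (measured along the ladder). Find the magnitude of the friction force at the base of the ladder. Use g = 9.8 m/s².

Choose the foot of the ladder as the axis so the floor normal and friction both act there and drop out.
Ladder weight 33.9×9.8 = 332.2 N acts at 1.325 m along the ladder; its horizontal arm is 1.325·cos73.7° = 0.3719 m → τ = 123.5 N·m clockwise.
Window cleaner: 71.2×9.8 = 697.8 N at 2.38 m → arm 0.668 m → τ = 466.1 N·m clockwise.
Wall normal N acts horizontally at the top; its moment arm is the height L sinθ = 2.65·sin73.7° = 2.543 m, counterclockwise.
Setting net torque to zero: N × 2.543 = 589.6 → N = 232 N.
ΣFx = 0: friction at the foot balances the wall's push, so f = N_wall = 232 N.

f ≈ 232 N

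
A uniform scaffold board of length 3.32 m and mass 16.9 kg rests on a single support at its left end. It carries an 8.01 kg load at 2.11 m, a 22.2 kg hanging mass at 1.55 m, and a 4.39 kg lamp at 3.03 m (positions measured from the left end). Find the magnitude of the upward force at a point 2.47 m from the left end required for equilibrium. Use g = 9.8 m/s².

Choose the left end as the axis so the unknown pivot reaction has zero arm there.
Beam weight: 16.9 × 9.8 = 165.6 N down at 1.66 m → arm 1.66 m, τ = 165.6 × 1.66 = 274.9 N·m clockwise.
Load: 8.01 × 9.8 = 78.5 N down at 2.11 m → arm 2.11 m, τ = 78.5 × 2.11 = 165.6 N·m clockwise.
Hanging mass: 22.2 × 9.8 = 217.6 N down at 1.55 m → arm 1.55 m, τ = 217.6 × 1.55 = 337.3 N·m clockwise.
Lamp: 4.39 × 9.8 = 43.02 N down at 3.03 m → arm 3.03 m, τ = 43.02 × 3.03 = 130.4 N·m clockwise.
Net moment of the loads = 908.2 N·m clockwise.
The upward force F acts at a point 2.47 m from the left end, arm 2.47 m, giving F × 2.47 counterclockwise.
Setting net torque to zero: F × 2.47 = 908.2 → F = 908.2 / 2.47 = 368 N.

F ≈ 368 N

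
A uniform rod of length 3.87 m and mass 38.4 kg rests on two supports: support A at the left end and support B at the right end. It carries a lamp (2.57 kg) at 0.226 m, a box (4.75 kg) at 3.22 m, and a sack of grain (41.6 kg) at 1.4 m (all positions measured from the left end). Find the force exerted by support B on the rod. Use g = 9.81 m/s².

R_B ≈ 376 N

Choose support A as the axis so its reaction then has zero moment arm.
Beam weight: 38.4 × 9.81 = 376.7 N down at 1.935 m → arm 1.935 m, τ = 376.7 × 1.935 = 728.9 N·m clockwise.
Lamp: 2.57 × 9.81 = 25.21 N down at 0.226 m → arm 0.226 m, τ = 25.21 × 0.226 = 5.697 N·m clockwise.
Box: 4.75 × 9.81 = 46.6 N down at 3.22 m → arm 3.22 m, τ = 46.6 × 3.22 = 150.1 N·m clockwise.
Sack of grain: 41.6 × 9.81 = 408.1 N down at 1.4 m → arm 1.4 m, τ = 408.1 × 1.4 = 571.3 N·m clockwise.
Net load moment about support A = 1456 N·m clockwise.
Reaction R at support B is upward at 3.87 m, arm 3.87 m → moment R × 3.87 counterclockwise.
For rotational equilibrium, R × 3.87 = 1456, so R = 376 N.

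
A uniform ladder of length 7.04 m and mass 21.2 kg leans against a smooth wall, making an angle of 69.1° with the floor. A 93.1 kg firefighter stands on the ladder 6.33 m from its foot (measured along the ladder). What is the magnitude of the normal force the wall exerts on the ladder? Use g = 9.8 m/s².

Sum moments about the foot of the ladder (the floor normal and friction both act there and drop out).
Ladder weight 21.2×9.8 = 207.8 N acts at 3.52 m along the ladder; its horizontal arm is 3.52·cos69.1° = 1.256 m → τ = 261 N·m clockwise.
Firefighter: 93.1×9.8 = 912.4 N at 6.33 m → arm 2.258 m → τ = 2060 N·m clockwise.
Wall normal N acts horizontally at the top; its moment arm is the height L sinθ = 7.04·sin69.1° = 6.577 m, counterclockwise.
For rotational equilibrium, N × 6.577 = 2321, so N = 353 N.

N_wall ≈ 353 N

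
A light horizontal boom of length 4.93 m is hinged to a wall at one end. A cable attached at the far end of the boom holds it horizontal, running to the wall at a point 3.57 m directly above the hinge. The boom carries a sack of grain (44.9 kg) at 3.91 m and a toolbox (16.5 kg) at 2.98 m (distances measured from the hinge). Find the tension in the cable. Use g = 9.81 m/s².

Sum moments about the hinge (the unknown hinge reaction has zero arm there).
Sack of grain: 44.9 × 9.81 = 440.5 N down at 3.91 m → arm 3.91 m, τ = 440.5 × 3.91 = 1722 N·m clockwise.
Toolbox: 16.5 × 9.81 = 161.9 N down at 2.98 m → arm 2.98 m, τ = 161.9 × 2.98 = 482.5 N·m clockwise.
Total clockwise load moment = 2204 N·m.
The cable tension T acts at 4.93 m; only its component perpendicular to the boom, T sinθ, produces torque. sinθ = h/√(h²+d²) = 3.57/√(3.57²+4.93²) = 0.5865.
Setting net torque to zero: T × 4.93 × 0.5865 = 2204 → T = 2204 / 2.891 = 762 N.

T ≈ 762 N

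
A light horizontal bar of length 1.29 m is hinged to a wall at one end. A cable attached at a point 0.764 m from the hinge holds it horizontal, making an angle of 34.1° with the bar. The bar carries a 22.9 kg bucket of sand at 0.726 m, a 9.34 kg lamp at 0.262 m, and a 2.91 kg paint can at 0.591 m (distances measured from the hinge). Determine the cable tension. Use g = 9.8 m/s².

Choose the hinge as the axis so the unknown hinge reaction has zero arm there.
Bucket of sand: 22.9 × 9.8 = 224.4 N down at 0.726 m → arm 0.726 m, τ = 224.4 × 0.726 = 162.9 N·m clockwise.
Lamp: 9.34 × 9.8 = 91.53 N down at 0.262 m → arm 0.262 m, τ = 91.53 × 0.262 = 23.98 N·m clockwise.
Paint can: 2.91 × 9.8 = 28.52 N down at 0.591 m → arm 0.591 m, τ = 28.52 × 0.591 = 16.86 N·m clockwise.
Total clockwise load moment = 203.7 N·m.
The cable tension T acts at 0.764 m; only its component perpendicular to the bar, T sinθ, produces torque. sin 34.1° = 0.5606.
Balancing moments: T × 0.764 × 0.5606 = 203.7, giving T = 203.7 / 0.4283 = 476 N.

T ≈ 476 N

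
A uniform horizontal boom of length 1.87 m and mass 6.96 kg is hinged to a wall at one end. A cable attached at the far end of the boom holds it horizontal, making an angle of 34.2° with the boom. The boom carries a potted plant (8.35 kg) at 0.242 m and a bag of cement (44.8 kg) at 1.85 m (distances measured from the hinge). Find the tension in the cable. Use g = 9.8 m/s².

T ≈ 852 N

About the hinge:
Beam weight: 6.96 × 9.8 = 68.21 N down at 0.935 m → arm 0.935 m, τ = 68.21 × 0.935 = 63.78 N·m clockwise.
Potted plant: 8.35 × 9.8 = 81.83 N down at 0.242 m → arm 0.242 m, τ = 81.83 × 0.242 = 19.8 N·m clockwise.
Bag of cement: 44.8 × 9.8 = 439 N down at 1.85 m → arm 1.85 m, τ = 439 × 1.85 = 812.2 N·m clockwise.
Total clockwise load moment = 895.8 N·m.
The cable tension T acts at 1.87 m; only its component perpendicular to the boom, T sinθ, produces torque. sin 34.2° = 0.5621.
For rotational equilibrium, T × 1.87 × 0.5621 = 895.8, so T = 895.8 / 1.051 = 852 N.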